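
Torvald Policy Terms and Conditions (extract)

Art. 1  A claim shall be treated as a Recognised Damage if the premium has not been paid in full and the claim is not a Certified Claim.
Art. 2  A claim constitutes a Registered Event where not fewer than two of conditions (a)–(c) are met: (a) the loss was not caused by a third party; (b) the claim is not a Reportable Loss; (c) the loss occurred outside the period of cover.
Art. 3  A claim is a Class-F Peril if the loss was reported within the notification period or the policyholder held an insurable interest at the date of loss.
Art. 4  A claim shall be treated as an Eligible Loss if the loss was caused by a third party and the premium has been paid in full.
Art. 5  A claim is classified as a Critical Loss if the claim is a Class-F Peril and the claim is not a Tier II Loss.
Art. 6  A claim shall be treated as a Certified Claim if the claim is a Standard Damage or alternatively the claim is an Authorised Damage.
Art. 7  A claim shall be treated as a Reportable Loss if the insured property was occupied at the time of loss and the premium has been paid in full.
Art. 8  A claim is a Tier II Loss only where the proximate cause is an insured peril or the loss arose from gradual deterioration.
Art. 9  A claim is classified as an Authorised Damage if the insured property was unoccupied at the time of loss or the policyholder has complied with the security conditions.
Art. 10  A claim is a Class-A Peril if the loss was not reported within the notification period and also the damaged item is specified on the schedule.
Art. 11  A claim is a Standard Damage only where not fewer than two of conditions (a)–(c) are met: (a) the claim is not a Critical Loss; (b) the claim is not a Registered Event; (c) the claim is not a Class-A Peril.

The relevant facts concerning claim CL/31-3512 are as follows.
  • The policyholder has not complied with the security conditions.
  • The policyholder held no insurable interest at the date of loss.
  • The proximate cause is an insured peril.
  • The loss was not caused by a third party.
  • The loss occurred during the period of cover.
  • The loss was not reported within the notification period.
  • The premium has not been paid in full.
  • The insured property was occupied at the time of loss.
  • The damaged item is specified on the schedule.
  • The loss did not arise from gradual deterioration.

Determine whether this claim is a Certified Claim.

No

article 3 — Class-F Peril: [the loss was reported within the notification period? no] OR [the policyholder held an insurable interest at the date of loss? no] → not satisfied.
article 8 — Tier II Loss: [the proximate cause is an insured peril? yes] OR [the loss arose from gradual deterioration? no] → satisfied.
article 5 — Critical Loss: [Class-F Peril (article 3)? no] AND [not a Tier II Loss (article 8)? no] → not satisfied.
article 7 — Reportable Loss: [the insured property was occupied at the time of loss? yes] AND [the premium has been paid in full? no] → not satisfied.
article 2 — Registered Event: the loss was not caused by a third party? yes; not a Reportable Loss (article 7)? yes; the loss occurred outside the period of cover? no — 2 of 3 hold (need ≥2) → satisfied.
article 10 — Class-A Peril: [the loss was not reported within the notification period? yes] AND [the damaged item is specified on the schedule? yes] → satisfied.
article 11 — Standard Damage: not a Critical Loss (article 5)? yes; not a Registered Event (article 2)? no; not a Class-A Peril (article 10)? no — 1 of 3 hold (need ≥2) → not satisfied.
article 9 — Authorised Damage: [the insured property was unoccupied at the time of loss? no] OR [the policyholder has complied with the security conditions? no] → not satisfied.
article 6 — Certified Claim: [Standard Damage (article 11)? no] OR [Authorised Damage (article 9)? no] → not satisfied.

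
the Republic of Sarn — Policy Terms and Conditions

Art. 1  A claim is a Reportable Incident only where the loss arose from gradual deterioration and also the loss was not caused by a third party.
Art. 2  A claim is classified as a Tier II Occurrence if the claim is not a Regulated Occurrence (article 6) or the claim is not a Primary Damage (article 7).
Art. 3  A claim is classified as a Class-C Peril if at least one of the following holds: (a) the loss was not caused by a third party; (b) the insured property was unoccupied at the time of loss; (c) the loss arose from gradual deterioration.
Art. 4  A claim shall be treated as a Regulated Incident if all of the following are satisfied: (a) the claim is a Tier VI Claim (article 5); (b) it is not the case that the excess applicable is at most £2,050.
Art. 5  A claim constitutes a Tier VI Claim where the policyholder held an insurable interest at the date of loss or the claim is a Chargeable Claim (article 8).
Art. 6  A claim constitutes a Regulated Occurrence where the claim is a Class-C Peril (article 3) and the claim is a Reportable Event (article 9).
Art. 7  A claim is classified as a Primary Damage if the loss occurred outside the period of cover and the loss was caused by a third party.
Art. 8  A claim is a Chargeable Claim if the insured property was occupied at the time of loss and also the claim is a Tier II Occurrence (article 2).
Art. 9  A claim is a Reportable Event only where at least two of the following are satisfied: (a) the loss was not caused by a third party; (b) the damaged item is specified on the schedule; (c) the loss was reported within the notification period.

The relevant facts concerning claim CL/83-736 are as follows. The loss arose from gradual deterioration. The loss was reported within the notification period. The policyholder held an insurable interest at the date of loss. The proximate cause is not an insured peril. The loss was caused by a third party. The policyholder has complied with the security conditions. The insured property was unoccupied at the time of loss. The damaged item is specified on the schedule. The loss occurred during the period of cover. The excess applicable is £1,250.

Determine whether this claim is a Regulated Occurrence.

Yes

Under article 3: the loss was not caused by a third party? no; or the insured property was unoccupied at the time of loss? yes; or the loss arose from gradual deterioration? yes. So the claim is a Class-C Peril.
Under article 9: the loss was not caused by a third party? no; the damaged item is specified on the schedule? yes; the loss was reported within the notification period? yes — 2 of 3 hold (need ≥2) → satisfied.
Under article 6: Class-C Peril (article 3)? yes; and Reportable Event (article 9)? yes. So the claim is a Regulated Occurrence.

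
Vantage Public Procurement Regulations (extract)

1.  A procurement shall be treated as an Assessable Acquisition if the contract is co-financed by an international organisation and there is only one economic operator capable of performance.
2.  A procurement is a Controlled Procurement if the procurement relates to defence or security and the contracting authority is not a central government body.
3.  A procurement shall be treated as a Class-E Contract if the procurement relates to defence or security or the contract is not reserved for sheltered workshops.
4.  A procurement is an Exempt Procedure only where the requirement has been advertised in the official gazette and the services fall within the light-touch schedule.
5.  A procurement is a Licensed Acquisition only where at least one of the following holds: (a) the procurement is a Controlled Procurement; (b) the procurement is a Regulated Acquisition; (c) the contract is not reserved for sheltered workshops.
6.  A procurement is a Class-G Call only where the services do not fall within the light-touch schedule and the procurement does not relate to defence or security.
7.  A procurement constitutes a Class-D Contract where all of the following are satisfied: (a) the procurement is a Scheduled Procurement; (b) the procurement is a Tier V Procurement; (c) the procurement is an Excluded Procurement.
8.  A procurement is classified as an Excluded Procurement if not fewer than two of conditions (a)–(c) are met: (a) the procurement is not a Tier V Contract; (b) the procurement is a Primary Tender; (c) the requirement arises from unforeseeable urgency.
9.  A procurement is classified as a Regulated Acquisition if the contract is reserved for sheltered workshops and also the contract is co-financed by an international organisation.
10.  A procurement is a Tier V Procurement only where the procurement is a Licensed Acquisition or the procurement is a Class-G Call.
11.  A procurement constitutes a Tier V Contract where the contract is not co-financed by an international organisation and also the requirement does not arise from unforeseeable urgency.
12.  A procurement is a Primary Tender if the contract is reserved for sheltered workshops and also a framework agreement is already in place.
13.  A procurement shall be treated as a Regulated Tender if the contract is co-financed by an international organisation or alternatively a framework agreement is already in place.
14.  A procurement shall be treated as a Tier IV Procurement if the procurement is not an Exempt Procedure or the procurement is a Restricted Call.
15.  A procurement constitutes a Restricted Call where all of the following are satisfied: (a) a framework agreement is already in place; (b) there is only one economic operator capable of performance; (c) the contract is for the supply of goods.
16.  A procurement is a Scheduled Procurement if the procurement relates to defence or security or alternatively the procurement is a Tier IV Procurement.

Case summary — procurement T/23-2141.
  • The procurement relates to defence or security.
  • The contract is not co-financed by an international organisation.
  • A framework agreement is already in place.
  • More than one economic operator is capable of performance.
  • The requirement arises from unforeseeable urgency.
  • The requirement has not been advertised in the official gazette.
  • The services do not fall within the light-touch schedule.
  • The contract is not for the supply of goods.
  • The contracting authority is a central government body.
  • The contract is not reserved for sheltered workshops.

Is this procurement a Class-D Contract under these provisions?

Yes

paragraph 4 — Exempt Procedure: [the requirement has been advertised in the official gazette? no] AND [the services fall within the light-touch schedule? no] → not satisfied.
paragraph 15 — Restricted Call: [a framework agreement is already in place? yes] AND [there is only one economic operator capable of performance? no] AND [the contract is for the supply of goods? no] → not satisfied.
paragraph 14 — Tier IV Procurement: [not an Exempt Procedure (paragraph 4)? yes] OR [Restricted Call (paragraph 15)? no] → satisfied.
paragraph 16 — Scheduled Procurement: [the procurement relates to defence or security? yes] OR [Tier IV Procurement (paragraph 14)? yes] → satisfied.
paragraph 2 — Controlled Procurement: [the procurement relates to defence or security? yes] AND [the contracting authority is not a central government body? no] → not satisfied.
paragraph 9 — Regulated Acquisition: [the contract is reserved for sheltered workshops? no] AND [the contract is co-financed by an international organisation? no] → not satisfied.
paragraph 5 — Licensed Acquisition: [Controlled Procurement (paragraph 2)? no] OR [Regulated Acquisition (paragraph 9)? no] OR [the contract is not reserved for sheltered workshops? yes] → satisfied.
paragraph 6 — Class-G Call: [the services do not fall within the light-touch schedule? yes] AND [the procurement does not relate to defence or security? no] → not satisfied.
paragraph 10 — Tier V Procurement: [Licensed Acquisition (paragraph 5)? yes] OR [Class-G Call (paragraph 6)? no] → satisfied.
paragraph 11 — Tier V Contract: [the contract is not co-financed by an international organisation? yes] AND [the requirement does not arise from unforeseeable urgency? no] → not satisfied.
paragraph 12 — Primary Tender: [the contract is reserved for sheltered workshops? no] AND [a framework agreement is already in place? yes] → not satisfied.
paragraph 8 — Excluded Procurement: not a Tier V Contract (paragraph 11)? yes; Primary Tender (paragraph 12)? no; the requirement arises from unforeseeable urgency? yes — 2 of 3 hold (need ≥2) → satisfied.
paragraph 7 — Class-D Contract: [Scheduled Procurement (paragraph 16)? yes] AND [Tier V Procurement (paragraph 10)? yes] AND [Excluded Procurement (paragraph 8)? yes] → satisfied.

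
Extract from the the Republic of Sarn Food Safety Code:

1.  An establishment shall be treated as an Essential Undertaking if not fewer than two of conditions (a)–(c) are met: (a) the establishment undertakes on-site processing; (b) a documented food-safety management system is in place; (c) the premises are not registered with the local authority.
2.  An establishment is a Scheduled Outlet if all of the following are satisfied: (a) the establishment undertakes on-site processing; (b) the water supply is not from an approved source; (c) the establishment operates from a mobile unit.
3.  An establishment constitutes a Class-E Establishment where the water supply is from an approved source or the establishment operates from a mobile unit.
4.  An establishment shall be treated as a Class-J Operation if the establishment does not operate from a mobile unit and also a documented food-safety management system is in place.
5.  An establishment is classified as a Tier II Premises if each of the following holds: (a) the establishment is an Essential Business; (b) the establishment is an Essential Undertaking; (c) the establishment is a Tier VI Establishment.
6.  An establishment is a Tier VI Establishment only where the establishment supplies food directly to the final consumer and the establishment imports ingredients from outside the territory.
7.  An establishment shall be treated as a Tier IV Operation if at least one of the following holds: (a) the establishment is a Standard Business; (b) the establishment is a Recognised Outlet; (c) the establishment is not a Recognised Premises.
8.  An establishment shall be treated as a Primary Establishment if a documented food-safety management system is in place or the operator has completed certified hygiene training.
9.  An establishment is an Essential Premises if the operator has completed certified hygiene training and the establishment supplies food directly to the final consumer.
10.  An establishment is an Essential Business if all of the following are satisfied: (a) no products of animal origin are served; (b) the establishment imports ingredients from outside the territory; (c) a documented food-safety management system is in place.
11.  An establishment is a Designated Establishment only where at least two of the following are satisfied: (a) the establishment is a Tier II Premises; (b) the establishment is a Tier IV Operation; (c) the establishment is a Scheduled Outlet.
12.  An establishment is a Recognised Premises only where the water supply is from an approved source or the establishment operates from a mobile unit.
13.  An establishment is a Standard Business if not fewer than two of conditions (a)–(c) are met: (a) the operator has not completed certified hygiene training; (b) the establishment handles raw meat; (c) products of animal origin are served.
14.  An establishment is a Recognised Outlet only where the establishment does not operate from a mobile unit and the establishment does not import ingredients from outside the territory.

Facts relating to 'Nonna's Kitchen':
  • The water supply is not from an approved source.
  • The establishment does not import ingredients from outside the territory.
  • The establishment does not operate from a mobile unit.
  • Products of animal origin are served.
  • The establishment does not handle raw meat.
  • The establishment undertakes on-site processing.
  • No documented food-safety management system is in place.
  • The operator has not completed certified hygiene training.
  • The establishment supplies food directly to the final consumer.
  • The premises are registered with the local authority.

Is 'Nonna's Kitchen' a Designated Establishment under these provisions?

No

paragraph 10 — Essential Business: [no products of animal origin are served? no] AND [the establishment imports ingredients from outside the territory? no] AND [a documented food-safety management system is in place? no] → not satisfied.
paragraph 1 — Essential Undertaking: the establishment undertakes on-site processing? yes; a documented food-safety management system is in place? no; the premises are not registered with the local authority? no — 1 of 3 hold (need ≥2) → not satisfied.
paragraph 6 — Tier VI Establishment: [the establishment supplies food directly to the final consumer? yes] AND [the establishment imports ingredients from outside the territory? no] → not satisfied.
paragraph 5 — Tier II Premises: [Essential Business (paragraph 10)? no] AND [Essential Undertaking (paragraph 1)? no] AND [Tier VI Establishment (paragraph 6)? no] → not satisfied.
paragraph 13 — Standard Business: the operator has not completed certified hygiene training? yes; the establishment handles raw meat? no; products of animal origin are served? yes — 2 of 3 hold (need ≥2) → satisfied.
paragraph 14 — Recognised Outlet: [the establishment does not operate from a mobile unit? yes] AND [the establishment does not import ingredients from outside the territory? yes] → satisfied.
paragraph 12 — Recognised Premises: [the water supply is from an approved source? no] OR [the establishment operates from a mobile unit? no] → not satisfied.
paragraph 7 — Tier IV Operation: [Standard Business (paragraph 13)? yes] OR [Recognised Outlet (paragraph 14)? yes] OR [not a Recognised Premises (paragraph 12)? yes] → satisfied.
paragraph 2 — Scheduled Outlet: [the establishment undertakes on-site processing? yes] AND [the water supply is not from an approved source? yes] AND [the establishment operates from a mobile unit? no] → not satisfied.
paragraph 11 — Designated Establishment: Tier II Premises (paragraph 5)? no; Tier IV Operation (paragraph 7)? yes; Scheduled Outlet (paragraph 2)? no — 1 of 3 hold (need ≥2) → not satisfied.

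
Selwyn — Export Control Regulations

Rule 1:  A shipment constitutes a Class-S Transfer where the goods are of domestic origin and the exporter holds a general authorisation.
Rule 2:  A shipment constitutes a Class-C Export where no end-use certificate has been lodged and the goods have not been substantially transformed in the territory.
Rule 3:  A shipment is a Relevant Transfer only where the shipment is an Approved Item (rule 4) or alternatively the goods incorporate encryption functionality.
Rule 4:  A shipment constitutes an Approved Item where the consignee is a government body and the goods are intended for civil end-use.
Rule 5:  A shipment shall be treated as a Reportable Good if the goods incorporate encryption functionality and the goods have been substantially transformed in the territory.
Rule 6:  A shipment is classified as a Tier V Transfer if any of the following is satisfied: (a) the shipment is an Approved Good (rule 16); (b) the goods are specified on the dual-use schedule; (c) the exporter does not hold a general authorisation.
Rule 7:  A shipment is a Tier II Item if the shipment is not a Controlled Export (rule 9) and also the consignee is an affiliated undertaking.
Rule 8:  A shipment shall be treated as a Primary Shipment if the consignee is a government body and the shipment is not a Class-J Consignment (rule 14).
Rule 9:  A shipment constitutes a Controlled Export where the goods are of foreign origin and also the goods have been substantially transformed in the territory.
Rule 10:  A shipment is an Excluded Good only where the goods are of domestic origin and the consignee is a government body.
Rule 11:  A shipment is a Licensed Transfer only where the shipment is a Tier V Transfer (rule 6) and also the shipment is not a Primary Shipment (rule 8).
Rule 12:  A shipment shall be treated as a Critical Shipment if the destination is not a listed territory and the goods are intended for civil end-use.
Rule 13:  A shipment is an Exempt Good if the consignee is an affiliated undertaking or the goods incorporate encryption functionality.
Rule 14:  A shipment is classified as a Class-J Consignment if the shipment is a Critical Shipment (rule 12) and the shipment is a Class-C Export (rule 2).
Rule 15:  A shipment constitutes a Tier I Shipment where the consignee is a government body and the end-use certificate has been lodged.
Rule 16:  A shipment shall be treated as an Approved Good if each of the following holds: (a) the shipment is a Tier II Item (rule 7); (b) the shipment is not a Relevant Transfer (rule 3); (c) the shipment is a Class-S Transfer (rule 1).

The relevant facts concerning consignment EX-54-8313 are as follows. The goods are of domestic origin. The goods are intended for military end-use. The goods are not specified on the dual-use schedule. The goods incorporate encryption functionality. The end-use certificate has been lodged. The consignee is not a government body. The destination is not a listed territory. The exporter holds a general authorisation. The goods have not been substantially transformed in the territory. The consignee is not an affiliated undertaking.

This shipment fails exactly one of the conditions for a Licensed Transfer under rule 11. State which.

Under rule 9: the goods are of foreign origin? no; and the goods have been substantially transformed in the territory? no. So the shipment is not a Controlled Export.
Under rule 7: not a Controlled Export (rule 9)? yes; and the consignee is an affiliated undertaking? no. So the shipment is not a Tier II Item.
Under rule 4: the consignee is a government body? no; and the goods are intended for civil end-use? no. So the shipment is not an Approved Item.
Under rule 3: Approved Item (rule 4)? no; or the goods incorporate encryption functionality? yes. So the shipment is a Relevant Transfer.
Under rule 1: the goods are of domestic origin? yes; and the exporter holds a general authorisation? yes. So the shipment is a Class-S Transfer.
Under rule 16: Tier II Item (rule 7)? no; and not a Relevant Transfer (rule 3)? no; and Class-S Transfer (rule 1)? yes. So the shipment is not an Approved Good.
Under rule 6: Approved Good (rule 16)? no; or the goods are specified on the dual-use schedule? no; or the exporter does not hold a general authorisation? no. So the shipment is not a Tier V Transfer.
Under rule 12: the destination is not a listed territory? yes; and the goods are intended for civil end-use? no. So the shipment is not a Critical Shipment.
Under rule 2: no end-use certificate has been lodged? no; and the goods have not been substantially transformed in the territory? yes. So the shipment is not a Class-C Export.
Under rule 14: Critical Shipment (rule 12)? no; and Class-C Export (rule 2)? no. So the shipment is not a Class-J Consignment.
Under rule 8: the consignee is a government body? no; and not a Class-J Consignment (rule 14)? yes. So the shipment is not a Primary Shipment.
Under rule 11: Tier V Transfer (rule 6)? no; and not a Primary Shipment (rule 8)? yes. So the shipment is not a Licensed Transfer.

Tier V Transfer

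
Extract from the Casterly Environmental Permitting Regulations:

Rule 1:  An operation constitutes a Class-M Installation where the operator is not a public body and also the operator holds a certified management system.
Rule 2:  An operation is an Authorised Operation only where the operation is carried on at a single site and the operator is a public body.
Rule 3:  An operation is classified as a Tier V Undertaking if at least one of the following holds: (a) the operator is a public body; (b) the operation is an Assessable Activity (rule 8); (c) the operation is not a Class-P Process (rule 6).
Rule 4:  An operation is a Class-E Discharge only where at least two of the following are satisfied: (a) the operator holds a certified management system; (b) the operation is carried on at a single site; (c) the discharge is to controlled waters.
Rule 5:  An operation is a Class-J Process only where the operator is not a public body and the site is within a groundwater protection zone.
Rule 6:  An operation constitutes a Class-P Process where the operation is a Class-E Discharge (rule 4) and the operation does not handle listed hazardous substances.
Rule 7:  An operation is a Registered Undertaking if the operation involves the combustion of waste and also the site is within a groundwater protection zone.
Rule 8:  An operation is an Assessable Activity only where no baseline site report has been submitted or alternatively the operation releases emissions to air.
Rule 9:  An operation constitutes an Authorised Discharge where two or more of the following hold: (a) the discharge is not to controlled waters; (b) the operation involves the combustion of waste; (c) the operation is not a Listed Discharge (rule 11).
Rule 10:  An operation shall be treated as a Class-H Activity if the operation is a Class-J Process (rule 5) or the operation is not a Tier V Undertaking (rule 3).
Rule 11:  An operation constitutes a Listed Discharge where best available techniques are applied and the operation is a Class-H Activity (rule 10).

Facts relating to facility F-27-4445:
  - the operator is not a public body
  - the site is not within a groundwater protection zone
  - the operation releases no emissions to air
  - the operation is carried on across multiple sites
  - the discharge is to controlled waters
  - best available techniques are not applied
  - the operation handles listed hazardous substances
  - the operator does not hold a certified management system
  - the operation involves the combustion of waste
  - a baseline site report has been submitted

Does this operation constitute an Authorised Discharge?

Under rule 5: the operator is not a public body? yes; and the site is within a groundwater protection zone? no. So the operation is not a Class-J Process.
Under rule 8: no baseline site report has been submitted? no; or the operation releases emissions to air? no. So the operation is not an Assessable Activity.
Under rule 4: the operator holds a certified management system? no; the operation is carried on at a single site? no; the discharge is to controlled waters? yes — 1 of 3 hold (need ≥2) → not satisfied.
Under rule 6: Class-E Discharge (rule 4)? no; and the operation does not handle listed hazardous substances? no. So the operation is not a Class-P Process.
Under rule 3: the operator is a public body? no; or Assessable Activity (rule 8)? no; or not a Class-P Process (rule 6)? yes. So the operation is a Tier V Undertaking.
Under rule 10: Class-J Process (rule 5)? no; or not a Tier V Undertaking (rule 3)? no. So the operation is not a Class-H Activity.
Under rule 11: best available techniques are applied? no; and Class-H Activity (rule 10)? no. So the operation is not a Listed Discharge.
Under rule 9: the discharge is not to controlled waters? no; the operation involves the combustion of waste? yes; not a Listed Discharge (rule 11)? yes — 2 of 3 hold (need ≥2) → satisfied.

Yes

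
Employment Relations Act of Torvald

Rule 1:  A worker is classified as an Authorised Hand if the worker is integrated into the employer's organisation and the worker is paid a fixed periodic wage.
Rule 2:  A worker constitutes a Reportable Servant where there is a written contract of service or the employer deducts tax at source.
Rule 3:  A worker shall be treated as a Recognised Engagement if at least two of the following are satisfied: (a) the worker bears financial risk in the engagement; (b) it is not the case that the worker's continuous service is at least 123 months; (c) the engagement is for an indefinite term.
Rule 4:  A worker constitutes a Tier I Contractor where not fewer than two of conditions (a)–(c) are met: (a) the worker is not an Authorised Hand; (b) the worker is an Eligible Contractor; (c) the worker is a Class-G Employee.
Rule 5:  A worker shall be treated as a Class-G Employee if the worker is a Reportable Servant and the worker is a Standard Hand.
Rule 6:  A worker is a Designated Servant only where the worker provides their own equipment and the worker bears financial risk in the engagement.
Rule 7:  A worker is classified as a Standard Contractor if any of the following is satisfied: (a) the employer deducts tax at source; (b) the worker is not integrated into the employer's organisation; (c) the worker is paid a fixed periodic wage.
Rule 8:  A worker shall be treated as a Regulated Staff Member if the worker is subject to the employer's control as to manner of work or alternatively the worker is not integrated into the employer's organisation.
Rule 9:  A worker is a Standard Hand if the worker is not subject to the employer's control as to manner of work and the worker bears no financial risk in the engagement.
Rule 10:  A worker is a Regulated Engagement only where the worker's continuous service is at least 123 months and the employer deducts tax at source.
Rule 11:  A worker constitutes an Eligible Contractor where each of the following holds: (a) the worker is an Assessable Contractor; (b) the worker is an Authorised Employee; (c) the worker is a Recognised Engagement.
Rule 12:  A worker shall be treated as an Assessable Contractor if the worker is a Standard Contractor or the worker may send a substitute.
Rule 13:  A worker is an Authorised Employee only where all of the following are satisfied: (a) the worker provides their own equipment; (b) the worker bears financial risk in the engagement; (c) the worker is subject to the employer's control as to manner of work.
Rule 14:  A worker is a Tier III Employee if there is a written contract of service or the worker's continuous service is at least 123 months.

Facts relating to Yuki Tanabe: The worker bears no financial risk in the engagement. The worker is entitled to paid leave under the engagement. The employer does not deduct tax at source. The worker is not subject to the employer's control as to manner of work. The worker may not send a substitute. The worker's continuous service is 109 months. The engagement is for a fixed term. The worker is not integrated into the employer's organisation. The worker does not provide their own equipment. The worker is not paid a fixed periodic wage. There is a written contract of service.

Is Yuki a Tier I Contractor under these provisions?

Yes

rule 1 — Authorised Hand: [the worker is integrated into the employer's organisation? no] AND [the worker is paid a fixed periodic wage? no] → not satisfied.
rule 7 — Standard Contractor: [the employer deducts tax at source? no] OR [the worker is not integrated into the employer's organisation? yes] OR [the worker is paid a fixed periodic wage? no] → satisfied.
rule 12 — Assessable Contractor: [Standard Contractor (rule 7)? yes] OR [the worker may send a substitute? no] → satisfied.
rule 13 — Authorised Employee: [the worker provides their own equipment? no] AND [the worker bears financial risk in the engagement? no] AND [the worker is subject to the employer's control as to manner of work? no] → not satisfied.
rule 3 — Recognised Engagement: the worker bears financial risk in the engagement? no; worker's continuous service: 109 months ≥ 123 months? no, so negated condition yes; the engagement is for an indefinite term? no — 1 of 3 hold (need ≥2) → not satisfied.
rule 11 — Eligible Contractor: [Assessable Contractor (rule 12)? yes] AND [Authorised Employee (rule 13)? no] AND [Recognised Engagement (rule 3)? no] → not satisfied.
rule 2 — Reportable Servant: [there is a written contract of service? yes] OR [the employer deducts tax at source? no] → satisfied.
rule 9 — Standard Hand: [the worker is not subject to the employer's control as to manner of work? yes] AND [the worker bears no financial risk in the engagement? yes] → satisfied.
rule 5 — Class-G Employee: [Reportable Servant (rule 2)? yes] AND [Standard Hand (rule 9)? yes] → satisfied.
rule 4 — Tier I Contractor: not an Authorised Hand (rule 1)? yes; Eligible Contractor (rule 11)? no; Class-G Employee (rule 5)? yes — 2 of 3 hold (need ≥2) → satisfied.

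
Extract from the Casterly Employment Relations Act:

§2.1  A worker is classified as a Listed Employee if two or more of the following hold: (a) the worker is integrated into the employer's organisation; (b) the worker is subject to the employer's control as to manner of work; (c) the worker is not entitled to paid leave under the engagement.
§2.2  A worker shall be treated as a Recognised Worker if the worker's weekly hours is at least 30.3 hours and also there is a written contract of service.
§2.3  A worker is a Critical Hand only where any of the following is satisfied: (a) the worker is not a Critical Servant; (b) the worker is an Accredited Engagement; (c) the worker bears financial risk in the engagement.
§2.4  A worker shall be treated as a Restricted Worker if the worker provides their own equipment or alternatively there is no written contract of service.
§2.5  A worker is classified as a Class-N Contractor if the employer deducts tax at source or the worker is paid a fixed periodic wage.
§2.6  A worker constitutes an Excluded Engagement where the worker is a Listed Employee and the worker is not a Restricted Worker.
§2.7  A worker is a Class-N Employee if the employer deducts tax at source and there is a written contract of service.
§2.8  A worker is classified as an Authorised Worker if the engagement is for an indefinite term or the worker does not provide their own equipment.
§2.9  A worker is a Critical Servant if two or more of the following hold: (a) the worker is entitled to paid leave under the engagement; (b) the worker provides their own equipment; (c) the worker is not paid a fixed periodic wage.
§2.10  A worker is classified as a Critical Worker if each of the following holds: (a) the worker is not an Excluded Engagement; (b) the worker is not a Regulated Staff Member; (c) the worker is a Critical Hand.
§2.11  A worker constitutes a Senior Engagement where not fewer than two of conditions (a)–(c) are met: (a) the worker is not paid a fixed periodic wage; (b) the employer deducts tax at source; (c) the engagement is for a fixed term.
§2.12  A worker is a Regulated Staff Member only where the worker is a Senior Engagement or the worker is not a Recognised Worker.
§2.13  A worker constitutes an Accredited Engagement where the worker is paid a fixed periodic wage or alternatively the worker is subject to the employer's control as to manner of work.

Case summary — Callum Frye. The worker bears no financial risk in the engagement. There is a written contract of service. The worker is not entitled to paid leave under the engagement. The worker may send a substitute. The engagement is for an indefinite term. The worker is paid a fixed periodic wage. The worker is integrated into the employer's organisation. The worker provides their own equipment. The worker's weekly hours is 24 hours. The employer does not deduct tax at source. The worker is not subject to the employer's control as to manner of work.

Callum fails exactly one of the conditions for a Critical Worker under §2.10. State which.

Regulated Staff Member

§2.1 — Listed Employee: the worker is integrated into the employer's organisation? yes; the worker is subject to the employer's control as to manner of work? no; the worker is not entitled to paid leave under the engagement? yes — 2 of 3 hold (need ≥2) → satisfied.
§2.4 — Restricted Worker: [the worker provides their own equipment? yes] OR [there is no written contract of service? no] → satisfied.
§2.6 — Excluded Engagement: [Listed Employee (§2.1)? yes] AND [not a Restricted Worker (§2.4)? no] → not satisfied.
§2.11 — Senior Engagement: the worker is not paid a fixed periodic wage? no; the employer deducts tax at source? no; the engagement is for a fixed term? no — 0 of 3 hold (need ≥2) → not satisfied.
§2.2 — Recognised Worker: [worker's weekly hours: 24 hours ≥ 30.3 hours? no] AND [there is a written contract of service? yes] → not satisfied.
§2.12 — Regulated Staff Member: [Senior Engagement (§2.11)? no] OR [not a Recognised Worker (§2.2)? yes] → satisfied.
§2.9 — Critical Servant: the worker is entitled to paid leave under the engagement? no; the worker provides their own equipment? yes; the worker is not paid a fixed periodic wage? no — 1 of 3 hold (need ≥2) → not satisfied.
§2.13 — Accredited Engagement: [the worker is paid a fixed periodic wage? yes] OR [the worker is subject to the employer's control as to manner of work? no] → satisfied.
§2.3 — Critical Hand: [not a Critical Servant (§2.9)? yes] OR [Accredited Engagement (§2.13)? yes] OR [the worker bears financial risk in the engagement? no] → satisfied.
§2.10 — Critical Worker: [not an Excluded Engagement (§2.6)? yes] AND [not a Regulated Staff Member (§2.12)? no] AND [Critical Hand (§2.3)? yes] → not satisfied.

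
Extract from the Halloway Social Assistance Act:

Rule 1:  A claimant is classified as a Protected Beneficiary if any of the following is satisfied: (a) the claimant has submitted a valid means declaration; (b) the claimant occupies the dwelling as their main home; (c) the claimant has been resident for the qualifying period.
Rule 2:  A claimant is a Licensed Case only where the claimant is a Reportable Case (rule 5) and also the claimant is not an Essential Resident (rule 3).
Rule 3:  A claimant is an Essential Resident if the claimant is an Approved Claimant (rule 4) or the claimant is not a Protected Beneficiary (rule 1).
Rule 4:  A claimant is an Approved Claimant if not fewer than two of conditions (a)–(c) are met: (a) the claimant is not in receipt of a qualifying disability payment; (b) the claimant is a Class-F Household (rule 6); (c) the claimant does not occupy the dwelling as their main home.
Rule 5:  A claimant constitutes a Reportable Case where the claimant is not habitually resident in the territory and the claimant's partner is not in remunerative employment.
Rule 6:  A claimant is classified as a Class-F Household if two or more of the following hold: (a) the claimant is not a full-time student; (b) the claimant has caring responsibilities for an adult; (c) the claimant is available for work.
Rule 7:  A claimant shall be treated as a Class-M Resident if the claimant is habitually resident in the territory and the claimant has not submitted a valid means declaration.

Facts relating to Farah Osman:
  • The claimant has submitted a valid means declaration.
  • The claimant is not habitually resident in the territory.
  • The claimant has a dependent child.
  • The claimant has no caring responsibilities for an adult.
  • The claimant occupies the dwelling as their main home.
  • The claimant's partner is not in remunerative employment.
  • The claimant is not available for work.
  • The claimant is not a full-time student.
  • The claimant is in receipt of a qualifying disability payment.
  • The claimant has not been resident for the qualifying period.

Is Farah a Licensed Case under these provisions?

rule 5 — Reportable Case: [the claimant is not habitually resident in the territory? yes] AND [the claimant's partner is not in remunerative employment? yes] → satisfied.
rule 6 — Class-F Household: the claimant is not a full-time student? yes; the claimant has caring responsibilities for an adult? no; the claimant is available for work? no — 1 of 3 hold (need ≥2) → not satisfied.
rule 4 — Approved Claimant: the claimant is not in receipt of a qualifying disability payment? no; Class-F Household (rule 6)? no; the claimant does not occupy the dwelling as their main home? no — 0 of 3 hold (need ≥2) → not satisfied.
rule 1 — Protected Beneficiary: [the claimant has submitted a valid means declaration? yes] OR [the claimant occupies the dwelling as their main home? yes] OR [the claimant has been resident for the qualifying period? no] → satisfied.
rule 3 — Essential Resident: [Approved Claimant (rule 4)? no] OR [not a Protected Beneficiary (rule 1)? no] → not satisfied.
rule 2 — Licensed Case: [Reportable Case (rule 5)? yes] AND [not an Essential Resident (rule 3)? yes] → satisfied.

Yes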